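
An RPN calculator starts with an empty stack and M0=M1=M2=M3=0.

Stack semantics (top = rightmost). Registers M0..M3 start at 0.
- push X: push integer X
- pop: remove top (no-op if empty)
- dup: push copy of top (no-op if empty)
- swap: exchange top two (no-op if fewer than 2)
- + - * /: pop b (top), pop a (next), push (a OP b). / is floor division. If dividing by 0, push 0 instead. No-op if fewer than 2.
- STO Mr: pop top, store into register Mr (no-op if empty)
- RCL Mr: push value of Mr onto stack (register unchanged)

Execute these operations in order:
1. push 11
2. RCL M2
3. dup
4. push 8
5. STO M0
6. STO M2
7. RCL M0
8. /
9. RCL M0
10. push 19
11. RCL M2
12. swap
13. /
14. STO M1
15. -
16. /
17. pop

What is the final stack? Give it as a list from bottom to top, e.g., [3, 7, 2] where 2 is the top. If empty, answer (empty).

Answer: (empty)

Derivation:
After op 1 (push 11): stack=[11] mem=[0,0,0,0]
After op 2 (RCL M2): stack=[11,0] mem=[0,0,0,0]
After op 3 (dup): stack=[11,0,0] mem=[0,0,0,0]
After op 4 (push 8): stack=[11,0,0,8] mem=[0,0,0,0]
After op 5 (STO M0): stack=[11,0,0] mem=[8,0,0,0]
After op 6 (STO M2): stack=[11,0] mem=[8,0,0,0]
After op 7 (RCL M0): stack=[11,0,8] mem=[8,0,0,0]
After op 8 (/): stack=[11,0] mem=[8,0,0,0]
After op 9 (RCL M0): stack=[11,0,8] mem=[8,0,0,0]
After op 10 (push 19): stack=[11,0,8,19] mem=[8,0,0,0]
After op 11 (RCL M2): stack=[11,0,8,19,0] mem=[8,0,0,0]
After op 12 (swap): stack=[11,0,8,0,19] mem=[8,0,0,0]
After op 13 (/): stack=[11,0,8,0] mem=[8,0,0,0]
After op 14 (STO M1): stack=[11,0,8] mem=[8,0,0,0]
After op 15 (-): stack=[11,-8] mem=[8,0,0,0]
After op 16 (/): stack=[-2] mem=[8,0,0,0]
After op 17 (pop): stack=[empty] mem=[8,0,0,0]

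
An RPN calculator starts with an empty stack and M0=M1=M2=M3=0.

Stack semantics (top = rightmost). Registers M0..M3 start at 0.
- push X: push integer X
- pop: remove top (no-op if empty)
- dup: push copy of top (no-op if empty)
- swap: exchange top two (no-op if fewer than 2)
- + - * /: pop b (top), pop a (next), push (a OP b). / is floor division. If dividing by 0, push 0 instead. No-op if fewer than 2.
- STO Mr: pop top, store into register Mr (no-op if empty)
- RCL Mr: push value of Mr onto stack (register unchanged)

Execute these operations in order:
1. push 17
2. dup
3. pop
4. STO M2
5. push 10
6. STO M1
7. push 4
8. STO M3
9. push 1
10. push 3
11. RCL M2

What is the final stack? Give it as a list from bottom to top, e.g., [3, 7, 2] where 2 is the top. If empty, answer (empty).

After op 1 (push 17): stack=[17] mem=[0,0,0,0]
After op 2 (dup): stack=[17,17] mem=[0,0,0,0]
After op 3 (pop): stack=[17] mem=[0,0,0,0]
After op 4 (STO M2): stack=[empty] mem=[0,0,17,0]
After op 5 (push 10): stack=[10] mem=[0,0,17,0]
After op 6 (STO M1): stack=[empty] mem=[0,10,17,0]
After op 7 (push 4): stack=[4] mem=[0,10,17,0]
After op 8 (STO M3): stack=[empty] mem=[0,10,17,4]
After op 9 (push 1): stack=[1] mem=[0,10,17,4]
After op 10 (push 3): stack=[1,3] mem=[0,10,17,4]
After op 11 (RCL M2): stack=[1,3,17] mem=[0,10,17,4]

Answer: [1, 3, 17]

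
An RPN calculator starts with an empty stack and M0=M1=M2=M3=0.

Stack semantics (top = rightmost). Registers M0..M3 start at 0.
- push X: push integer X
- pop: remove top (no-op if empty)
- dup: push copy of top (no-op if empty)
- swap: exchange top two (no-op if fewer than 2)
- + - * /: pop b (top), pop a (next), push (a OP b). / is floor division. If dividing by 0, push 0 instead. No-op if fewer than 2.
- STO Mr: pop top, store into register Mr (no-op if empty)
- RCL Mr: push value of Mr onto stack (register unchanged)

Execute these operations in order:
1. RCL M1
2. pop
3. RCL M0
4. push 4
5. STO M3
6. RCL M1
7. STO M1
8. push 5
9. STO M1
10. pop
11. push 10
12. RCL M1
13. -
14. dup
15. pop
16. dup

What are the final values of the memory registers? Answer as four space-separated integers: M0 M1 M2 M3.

After op 1 (RCL M1): stack=[0] mem=[0,0,0,0]
After op 2 (pop): stack=[empty] mem=[0,0,0,0]
After op 3 (RCL M0): stack=[0] mem=[0,0,0,0]
After op 4 (push 4): stack=[0,4] mem=[0,0,0,0]
After op 5 (STO M3): stack=[0] mem=[0,0,0,4]
After op 6 (RCL M1): stack=[0,0] mem=[0,0,0,4]
After op 7 (STO M1): stack=[0] mem=[0,0,0,4]
After op 8 (push 5): stack=[0,5] mem=[0,0,0,4]
After op 9 (STO M1): stack=[0] mem=[0,5,0,4]
After op 10 (pop): stack=[empty] mem=[0,5,0,4]
After op 11 (push 10): stack=[10] mem=[0,5,0,4]
After op 12 (RCL M1): stack=[10,5] mem=[0,5,0,4]
After op 13 (-): stack=[5] mem=[0,5,0,4]
After op 14 (dup): stack=[5,5] mem=[0,5,0,4]
After op 15 (pop): stack=[5] mem=[0,5,0,4]
After op 16 (dup): stack=[5,5] mem=[0,5,0,4]

Answer: 0 5 0 4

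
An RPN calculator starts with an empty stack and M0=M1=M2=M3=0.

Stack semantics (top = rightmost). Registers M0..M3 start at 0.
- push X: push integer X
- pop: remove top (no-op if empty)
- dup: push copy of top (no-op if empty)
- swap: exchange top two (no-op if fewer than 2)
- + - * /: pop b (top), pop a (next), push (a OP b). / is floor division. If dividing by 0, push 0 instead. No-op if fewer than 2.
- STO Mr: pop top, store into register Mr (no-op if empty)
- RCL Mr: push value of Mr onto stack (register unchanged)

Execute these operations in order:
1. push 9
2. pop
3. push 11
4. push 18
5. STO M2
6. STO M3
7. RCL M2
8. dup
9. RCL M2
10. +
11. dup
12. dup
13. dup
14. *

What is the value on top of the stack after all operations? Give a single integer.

After op 1 (push 9): stack=[9] mem=[0,0,0,0]
After op 2 (pop): stack=[empty] mem=[0,0,0,0]
After op 3 (push 11): stack=[11] mem=[0,0,0,0]
After op 4 (push 18): stack=[11,18] mem=[0,0,0,0]
After op 5 (STO M2): stack=[11] mem=[0,0,18,0]
After op 6 (STO M3): stack=[empty] mem=[0,0,18,11]
After op 7 (RCL M2): stack=[18] mem=[0,0,18,11]
After op 8 (dup): stack=[18,18] mem=[0,0,18,11]
After op 9 (RCL M2): stack=[18,18,18] mem=[0,0,18,11]
After op 10 (+): stack=[18,36] mem=[0,0,18,11]
After op 11 (dup): stack=[18,36,36] mem=[0,0,18,11]
After op 12 (dup): stack=[18,36,36,36] mem=[0,0,18,11]
After op 13 (dup): stack=[18,36,36,36,36] mem=[0,0,18,11]
After op 14 (*): stack=[18,36,36,1296] mem=[0,0,18,11]

Answer: 1296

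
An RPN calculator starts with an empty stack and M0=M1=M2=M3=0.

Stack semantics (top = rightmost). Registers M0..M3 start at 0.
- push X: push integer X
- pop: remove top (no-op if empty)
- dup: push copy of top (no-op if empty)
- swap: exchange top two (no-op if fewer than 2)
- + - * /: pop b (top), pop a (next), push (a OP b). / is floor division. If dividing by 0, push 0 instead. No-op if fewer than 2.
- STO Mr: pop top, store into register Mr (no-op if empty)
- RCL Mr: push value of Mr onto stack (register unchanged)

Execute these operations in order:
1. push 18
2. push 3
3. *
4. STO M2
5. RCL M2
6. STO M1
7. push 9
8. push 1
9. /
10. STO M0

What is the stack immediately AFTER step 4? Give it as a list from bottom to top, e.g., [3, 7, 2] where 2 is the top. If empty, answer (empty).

After op 1 (push 18): stack=[18] mem=[0,0,0,0]
After op 2 (push 3): stack=[18,3] mem=[0,0,0,0]
After op 3 (*): stack=[54] mem=[0,0,0,0]
After op 4 (STO M2): stack=[empty] mem=[0,0,54,0]

(empty)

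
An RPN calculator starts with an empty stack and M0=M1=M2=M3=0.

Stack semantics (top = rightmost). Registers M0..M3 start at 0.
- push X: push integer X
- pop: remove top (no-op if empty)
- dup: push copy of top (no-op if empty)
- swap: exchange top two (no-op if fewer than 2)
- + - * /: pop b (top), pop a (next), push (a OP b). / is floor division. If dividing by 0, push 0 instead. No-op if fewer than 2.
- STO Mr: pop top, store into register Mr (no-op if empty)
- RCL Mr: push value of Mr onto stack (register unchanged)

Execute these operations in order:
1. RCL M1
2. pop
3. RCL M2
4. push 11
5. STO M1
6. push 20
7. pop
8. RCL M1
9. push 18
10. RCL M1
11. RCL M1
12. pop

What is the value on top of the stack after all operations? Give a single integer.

Answer: 11

Derivation:
After op 1 (RCL M1): stack=[0] mem=[0,0,0,0]
After op 2 (pop): stack=[empty] mem=[0,0,0,0]
After op 3 (RCL M2): stack=[0] mem=[0,0,0,0]
After op 4 (push 11): stack=[0,11] mem=[0,0,0,0]
After op 5 (STO M1): stack=[0] mem=[0,11,0,0]
After op 6 (push 20): stack=[0,20] mem=[0,11,0,0]
After op 7 (pop): stack=[0] mem=[0,11,0,0]
After op 8 (RCL M1): stack=[0,11] mem=[0,11,0,0]
After op 9 (push 18): stack=[0,11,18] mem=[0,11,0,0]
After op 10 (RCL M1): stack=[0,11,18,11] mem=[0,11,0,0]
After op 11 (RCL M1): stack=[0,11,18,11,11] mem=[0,11,0,0]
After op 12 (pop): stack=[0,11,18,11] mem=[0,11,0,0]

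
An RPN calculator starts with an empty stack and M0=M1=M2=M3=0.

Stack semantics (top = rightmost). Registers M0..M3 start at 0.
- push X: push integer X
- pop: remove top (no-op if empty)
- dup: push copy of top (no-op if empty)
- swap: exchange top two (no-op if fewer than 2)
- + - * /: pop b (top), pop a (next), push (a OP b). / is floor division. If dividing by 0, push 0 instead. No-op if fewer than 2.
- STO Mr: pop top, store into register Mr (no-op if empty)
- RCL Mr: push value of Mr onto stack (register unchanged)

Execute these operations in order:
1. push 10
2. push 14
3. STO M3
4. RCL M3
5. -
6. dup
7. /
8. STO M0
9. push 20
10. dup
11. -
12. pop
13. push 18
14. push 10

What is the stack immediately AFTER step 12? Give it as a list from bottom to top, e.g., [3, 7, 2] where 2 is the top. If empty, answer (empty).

After op 1 (push 10): stack=[10] mem=[0,0,0,0]
After op 2 (push 14): stack=[10,14] mem=[0,0,0,0]
After op 3 (STO M3): stack=[10] mem=[0,0,0,14]
After op 4 (RCL M3): stack=[10,14] mem=[0,0,0,14]
After op 5 (-): stack=[-4] mem=[0,0,0,14]
After op 6 (dup): stack=[-4,-4] mem=[0,0,0,14]
After op 7 (/): stack=[1] mem=[0,0,0,14]
After op 8 (STO M0): stack=[empty] mem=[1,0,0,14]
After op 9 (push 20): stack=[20] mem=[1,0,0,14]
After op 10 (dup): stack=[20,20] mem=[1,0,0,14]
After op 11 (-): stack=[0] mem=[1,0,0,14]
After op 12 (pop): stack=[empty] mem=[1,0,0,14]

(empty)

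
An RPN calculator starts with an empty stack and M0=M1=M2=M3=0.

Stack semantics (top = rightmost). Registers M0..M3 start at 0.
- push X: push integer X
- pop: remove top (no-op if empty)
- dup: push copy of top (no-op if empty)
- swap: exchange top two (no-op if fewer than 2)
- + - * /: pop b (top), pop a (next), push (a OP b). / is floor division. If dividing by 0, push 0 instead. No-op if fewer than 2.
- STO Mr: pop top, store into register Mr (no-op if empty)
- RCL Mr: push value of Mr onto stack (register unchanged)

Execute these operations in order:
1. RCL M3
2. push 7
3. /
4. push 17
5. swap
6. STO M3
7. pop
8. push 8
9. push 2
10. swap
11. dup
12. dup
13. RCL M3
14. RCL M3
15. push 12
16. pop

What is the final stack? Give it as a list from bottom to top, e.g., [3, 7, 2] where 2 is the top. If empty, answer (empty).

After op 1 (RCL M3): stack=[0] mem=[0,0,0,0]
After op 2 (push 7): stack=[0,7] mem=[0,0,0,0]
After op 3 (/): stack=[0] mem=[0,0,0,0]
After op 4 (push 17): stack=[0,17] mem=[0,0,0,0]
After op 5 (swap): stack=[17,0] mem=[0,0,0,0]
After op 6 (STO M3): stack=[17] mem=[0,0,0,0]
After op 7 (pop): stack=[empty] mem=[0,0,0,0]
After op 8 (push 8): stack=[8] mem=[0,0,0,0]
After op 9 (push 2): stack=[8,2] mem=[0,0,0,0]
After op 10 (swap): stack=[2,8] mem=[0,0,0,0]
After op 11 (dup): stack=[2,8,8] mem=[0,0,0,0]
After op 12 (dup): stack=[2,8,8,8] mem=[0,0,0,0]
After op 13 (RCL M3): stack=[2,8,8,8,0] mem=[0,0,0,0]
After op 14 (RCL M3): stack=[2,8,8,8,0,0] mem=[0,0,0,0]
After op 15 (push 12): stack=[2,8,8,8,0,0,12] mem=[0,0,0,0]
After op 16 (pop): stack=[2,8,8,8,0,0] mem=[0,0,0,0]

Answer: [2, 8, 8, 8, 0, 0]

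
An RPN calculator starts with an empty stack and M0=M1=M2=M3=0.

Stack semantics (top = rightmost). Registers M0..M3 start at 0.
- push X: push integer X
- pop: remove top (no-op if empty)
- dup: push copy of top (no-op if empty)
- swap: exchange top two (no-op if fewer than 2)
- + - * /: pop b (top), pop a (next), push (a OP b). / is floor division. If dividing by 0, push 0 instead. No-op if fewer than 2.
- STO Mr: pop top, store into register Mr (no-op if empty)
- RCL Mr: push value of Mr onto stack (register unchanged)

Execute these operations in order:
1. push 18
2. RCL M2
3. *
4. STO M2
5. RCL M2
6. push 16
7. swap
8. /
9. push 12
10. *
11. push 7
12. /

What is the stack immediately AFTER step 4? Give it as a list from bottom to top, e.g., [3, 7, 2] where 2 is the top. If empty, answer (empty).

After op 1 (push 18): stack=[18] mem=[0,0,0,0]
After op 2 (RCL M2): stack=[18,0] mem=[0,0,0,0]
After op 3 (*): stack=[0] mem=[0,0,0,0]
After op 4 (STO M2): stack=[empty] mem=[0,0,0,0]

(empty)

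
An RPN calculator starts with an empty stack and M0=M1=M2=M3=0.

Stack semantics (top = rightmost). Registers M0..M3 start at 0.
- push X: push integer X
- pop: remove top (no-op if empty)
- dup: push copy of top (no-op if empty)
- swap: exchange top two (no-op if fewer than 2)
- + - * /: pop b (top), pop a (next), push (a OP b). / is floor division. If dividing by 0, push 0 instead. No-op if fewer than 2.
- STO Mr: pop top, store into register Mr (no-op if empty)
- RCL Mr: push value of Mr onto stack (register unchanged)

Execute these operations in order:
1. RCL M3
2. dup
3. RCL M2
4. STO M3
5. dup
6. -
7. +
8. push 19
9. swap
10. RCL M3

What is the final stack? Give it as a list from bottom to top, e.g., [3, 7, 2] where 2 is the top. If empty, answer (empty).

Answer: [19, 0, 0]

Derivation:
After op 1 (RCL M3): stack=[0] mem=[0,0,0,0]
After op 2 (dup): stack=[0,0] mem=[0,0,0,0]
After op 3 (RCL M2): stack=[0,0,0] mem=[0,0,0,0]
After op 4 (STO M3): stack=[0,0] mem=[0,0,0,0]
After op 5 (dup): stack=[0,0,0] mem=[0,0,0,0]
After op 6 (-): stack=[0,0] mem=[0,0,0,0]
After op 7 (+): stack=[0] mem=[0,0,0,0]
After op 8 (push 19): stack=[0,19] mem=[0,0,0,0]
After op 9 (swap): stack=[19,0] mem=[0,0,0,0]
After op 10 (RCL M3): stack=[19,0,0] mem=[0,0,0,0]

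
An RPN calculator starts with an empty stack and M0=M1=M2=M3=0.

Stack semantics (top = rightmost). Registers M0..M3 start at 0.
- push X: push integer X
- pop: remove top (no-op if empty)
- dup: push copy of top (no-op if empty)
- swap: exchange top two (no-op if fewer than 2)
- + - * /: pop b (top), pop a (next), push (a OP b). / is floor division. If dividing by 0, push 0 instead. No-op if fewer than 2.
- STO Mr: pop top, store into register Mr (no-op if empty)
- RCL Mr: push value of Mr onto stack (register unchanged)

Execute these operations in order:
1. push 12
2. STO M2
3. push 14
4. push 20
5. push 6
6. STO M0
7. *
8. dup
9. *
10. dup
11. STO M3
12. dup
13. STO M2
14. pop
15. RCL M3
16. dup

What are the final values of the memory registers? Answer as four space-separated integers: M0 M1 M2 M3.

Answer: 6 0 78400 78400

Derivation:
After op 1 (push 12): stack=[12] mem=[0,0,0,0]
After op 2 (STO M2): stack=[empty] mem=[0,0,12,0]
After op 3 (push 14): stack=[14] mem=[0,0,12,0]
After op 4 (push 20): stack=[14,20] mem=[0,0,12,0]
After op 5 (push 6): stack=[14,20,6] mem=[0,0,12,0]
After op 6 (STO M0): stack=[14,20] mem=[6,0,12,0]
After op 7 (*): stack=[280] mem=[6,0,12,0]
After op 8 (dup): stack=[280,280] mem=[6,0,12,0]
After op 9 (*): stack=[78400] mem=[6,0,12,0]
After op 10 (dup): stack=[78400,78400] mem=[6,0,12,0]
After op 11 (STO M3): stack=[78400] mem=[6,0,12,78400]
After op 12 (dup): stack=[78400,78400] mem=[6,0,12,78400]
After op 13 (STO M2): stack=[78400] mem=[6,0,78400,78400]
After op 14 (pop): stack=[empty] mem=[6,0,78400,78400]
After op 15 (RCL M3): stack=[78400] mem=[6,0,78400,78400]
After op 16 (dup): stack=[78400,78400] mem=[6,0,78400,78400]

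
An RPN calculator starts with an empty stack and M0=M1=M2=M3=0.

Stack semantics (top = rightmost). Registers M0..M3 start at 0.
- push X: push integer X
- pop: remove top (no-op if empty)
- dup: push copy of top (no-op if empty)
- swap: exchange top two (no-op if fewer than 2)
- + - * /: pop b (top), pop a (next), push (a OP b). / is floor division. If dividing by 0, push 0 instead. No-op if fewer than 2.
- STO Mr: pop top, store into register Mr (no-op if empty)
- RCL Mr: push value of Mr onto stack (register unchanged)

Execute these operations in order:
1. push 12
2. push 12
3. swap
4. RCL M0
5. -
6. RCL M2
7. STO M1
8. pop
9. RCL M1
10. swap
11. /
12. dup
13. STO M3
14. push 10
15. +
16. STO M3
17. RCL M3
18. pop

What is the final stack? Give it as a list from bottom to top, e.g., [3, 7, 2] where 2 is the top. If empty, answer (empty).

After op 1 (push 12): stack=[12] mem=[0,0,0,0]
After op 2 (push 12): stack=[12,12] mem=[0,0,0,0]
After op 3 (swap): stack=[12,12] mem=[0,0,0,0]
After op 4 (RCL M0): stack=[12,12,0] mem=[0,0,0,0]
After op 5 (-): stack=[12,12] mem=[0,0,0,0]
After op 6 (RCL M2): stack=[12,12,0] mem=[0,0,0,0]
After op 7 (STO M1): stack=[12,12] mem=[0,0,0,0]
After op 8 (pop): stack=[12] mem=[0,0,0,0]
After op 9 (RCL M1): stack=[12,0] mem=[0,0,0,0]
After op 10 (swap): stack=[0,12] mem=[0,0,0,0]
After op 11 (/): stack=[0] mem=[0,0,0,0]
After op 12 (dup): stack=[0,0] mem=[0,0,0,0]
After op 13 (STO M3): stack=[0] mem=[0,0,0,0]
After op 14 (push 10): stack=[0,10] mem=[0,0,0,0]
After op 15 (+): stack=[10] mem=[0,0,0,0]
After op 16 (STO M3): stack=[empty] mem=[0,0,0,10]
After op 17 (RCL M3): stack=[10] mem=[0,0,0,10]
After op 18 (pop): stack=[empty] mem=[0,0,0,10]

Answer: (empty)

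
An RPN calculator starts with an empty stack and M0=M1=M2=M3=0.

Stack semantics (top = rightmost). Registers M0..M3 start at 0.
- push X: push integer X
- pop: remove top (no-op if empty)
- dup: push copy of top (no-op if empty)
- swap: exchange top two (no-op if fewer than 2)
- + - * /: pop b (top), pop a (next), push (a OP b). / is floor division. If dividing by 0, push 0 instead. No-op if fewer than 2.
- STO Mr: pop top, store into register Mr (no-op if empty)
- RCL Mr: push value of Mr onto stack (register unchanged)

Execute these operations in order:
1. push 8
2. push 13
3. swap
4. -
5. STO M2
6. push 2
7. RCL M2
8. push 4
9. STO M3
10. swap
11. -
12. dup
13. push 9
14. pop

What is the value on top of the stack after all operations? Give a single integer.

Answer: 3

Derivation:
After op 1 (push 8): stack=[8] mem=[0,0,0,0]
After op 2 (push 13): stack=[8,13] mem=[0,0,0,0]
After op 3 (swap): stack=[13,8] mem=[0,0,0,0]
After op 4 (-): stack=[5] mem=[0,0,0,0]
After op 5 (STO M2): stack=[empty] mem=[0,0,5,0]
After op 6 (push 2): stack=[2] mem=[0,0,5,0]
After op 7 (RCL M2): stack=[2,5] mem=[0,0,5,0]
After op 8 (push 4): stack=[2,5,4] mem=[0,0,5,0]
After op 9 (STO M3): stack=[2,5] mem=[0,0,5,4]
After op 10 (swap): stack=[5,2] mem=[0,0,5,4]
After op 11 (-): stack=[3] mem=[0,0,5,4]
After op 12 (dup): stack=[3,3] mem=[0,0,5,4]
After op 13 (push 9): stack=[3,3,9] mem=[0,0,5,4]
After op 14 (pop): stack=[3,3] mem=[0,0,5,4]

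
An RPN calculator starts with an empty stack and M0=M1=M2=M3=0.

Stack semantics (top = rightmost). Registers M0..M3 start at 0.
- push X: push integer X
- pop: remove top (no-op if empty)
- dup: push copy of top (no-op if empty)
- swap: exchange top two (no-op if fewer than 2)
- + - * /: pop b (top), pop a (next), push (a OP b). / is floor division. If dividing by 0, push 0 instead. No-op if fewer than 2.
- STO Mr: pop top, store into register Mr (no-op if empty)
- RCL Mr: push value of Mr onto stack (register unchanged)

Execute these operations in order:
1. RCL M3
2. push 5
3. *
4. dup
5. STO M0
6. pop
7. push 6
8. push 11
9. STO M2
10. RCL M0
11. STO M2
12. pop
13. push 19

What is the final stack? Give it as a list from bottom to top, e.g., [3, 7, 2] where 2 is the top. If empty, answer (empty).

After op 1 (RCL M3): stack=[0] mem=[0,0,0,0]
After op 2 (push 5): stack=[0,5] mem=[0,0,0,0]
After op 3 (*): stack=[0] mem=[0,0,0,0]
After op 4 (dup): stack=[0,0] mem=[0,0,0,0]
After op 5 (STO M0): stack=[0] mem=[0,0,0,0]
After op 6 (pop): stack=[empty] mem=[0,0,0,0]
After op 7 (push 6): stack=[6] mem=[0,0,0,0]
After op 8 (push 11): stack=[6,11] mem=[0,0,0,0]
After op 9 (STO M2): stack=[6] mem=[0,0,11,0]
After op 10 (RCL M0): stack=[6,0] mem=[0,0,11,0]
After op 11 (STO M2): stack=[6] mem=[0,0,0,0]
After op 12 (pop): stack=[empty] mem=[0,0,0,0]
After op 13 (push 19): stack=[19] mem=[0,0,0,0]

Answer: [19]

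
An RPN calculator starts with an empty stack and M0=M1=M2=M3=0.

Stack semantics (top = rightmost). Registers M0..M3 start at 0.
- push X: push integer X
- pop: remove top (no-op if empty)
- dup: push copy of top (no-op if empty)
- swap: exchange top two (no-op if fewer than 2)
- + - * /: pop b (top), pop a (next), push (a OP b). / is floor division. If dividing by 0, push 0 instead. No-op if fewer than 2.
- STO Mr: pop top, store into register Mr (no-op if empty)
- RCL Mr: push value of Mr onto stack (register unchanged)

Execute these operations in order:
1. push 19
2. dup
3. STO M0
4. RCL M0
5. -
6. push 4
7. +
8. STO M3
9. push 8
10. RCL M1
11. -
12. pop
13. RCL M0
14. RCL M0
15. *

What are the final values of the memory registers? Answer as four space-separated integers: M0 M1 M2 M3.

Answer: 19 0 0 4

Derivation:
After op 1 (push 19): stack=[19] mem=[0,0,0,0]
After op 2 (dup): stack=[19,19] mem=[0,0,0,0]
After op 3 (STO M0): stack=[19] mem=[19,0,0,0]
After op 4 (RCL M0): stack=[19,19] mem=[19,0,0,0]
After op 5 (-): stack=[0] mem=[19,0,0,0]
After op 6 (push 4): stack=[0,4] mem=[19,0,0,0]
After op 7 (+): stack=[4] mem=[19,0,0,0]
After op 8 (STO M3): stack=[empty] mem=[19,0,0,4]
After op 9 (push 8): stack=[8] mem=[19,0,0,4]
After op 10 (RCL M1): stack=[8,0] mem=[19,0,0,4]
After op 11 (-): stack=[8] mem=[19,0,0,4]
After op 12 (pop): stack=[empty] mem=[19,0,0,4]
After op 13 (RCL M0): stack=[19] mem=[19,0,0,4]
After op 14 (RCL M0): stack=[19,19] mem=[19,0,0,4]
After op 15 (*): stack=[361] mem=[19,0,0,4]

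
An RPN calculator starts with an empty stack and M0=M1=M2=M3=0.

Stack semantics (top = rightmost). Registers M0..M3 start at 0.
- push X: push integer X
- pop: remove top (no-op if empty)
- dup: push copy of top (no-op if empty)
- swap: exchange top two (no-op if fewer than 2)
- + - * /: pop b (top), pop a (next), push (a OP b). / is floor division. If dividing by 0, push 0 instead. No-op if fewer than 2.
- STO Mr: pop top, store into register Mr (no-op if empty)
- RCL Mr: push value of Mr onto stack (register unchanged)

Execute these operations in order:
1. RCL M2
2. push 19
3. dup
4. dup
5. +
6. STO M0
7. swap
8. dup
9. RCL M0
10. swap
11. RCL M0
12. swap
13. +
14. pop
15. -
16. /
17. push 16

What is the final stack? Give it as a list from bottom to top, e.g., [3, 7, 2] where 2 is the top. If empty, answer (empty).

Answer: [-1, 16]

Derivation:
After op 1 (RCL M2): stack=[0] mem=[0,0,0,0]
After op 2 (push 19): stack=[0,19] mem=[0,0,0,0]
After op 3 (dup): stack=[0,19,19] mem=[0,0,0,0]
After op 4 (dup): stack=[0,19,19,19] mem=[0,0,0,0]
After op 5 (+): stack=[0,19,38] mem=[0,0,0,0]
After op 6 (STO M0): stack=[0,19] mem=[38,0,0,0]
After op 7 (swap): stack=[19,0] mem=[38,0,0,0]
After op 8 (dup): stack=[19,0,0] mem=[38,0,0,0]
After op 9 (RCL M0): stack=[19,0,0,38] mem=[38,0,0,0]
After op 10 (swap): stack=[19,0,38,0] mem=[38,0,0,0]
After op 11 (RCL M0): stack=[19,0,38,0,38] mem=[38,0,0,0]
After op 12 (swap): stack=[19,0,38,38,0] mem=[38,0,0,0]
After op 13 (+): stack=[19,0,38,38] mem=[38,0,0,0]
After op 14 (pop): stack=[19,0,38] mem=[38,0,0,0]
After op 15 (-): stack=[19,-38] mem=[38,0,0,0]
After op 16 (/): stack=[-1] mem=[38,0,0,0]
After op 17 (push 16): stack=[-1,16] mem=[38,0,0,0]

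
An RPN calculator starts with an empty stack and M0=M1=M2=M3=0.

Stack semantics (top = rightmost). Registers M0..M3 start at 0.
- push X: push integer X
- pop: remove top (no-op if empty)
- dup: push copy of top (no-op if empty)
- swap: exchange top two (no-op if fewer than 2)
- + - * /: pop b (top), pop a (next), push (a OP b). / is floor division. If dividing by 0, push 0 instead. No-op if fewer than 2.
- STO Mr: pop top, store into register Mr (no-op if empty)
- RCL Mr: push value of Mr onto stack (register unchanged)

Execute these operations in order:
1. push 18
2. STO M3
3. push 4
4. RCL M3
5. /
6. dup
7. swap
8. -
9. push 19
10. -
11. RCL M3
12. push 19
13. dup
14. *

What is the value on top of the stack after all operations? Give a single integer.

Answer: 361

Derivation:
After op 1 (push 18): stack=[18] mem=[0,0,0,0]
After op 2 (STO M3): stack=[empty] mem=[0,0,0,18]
After op 3 (push 4): stack=[4] mem=[0,0,0,18]
After op 4 (RCL M3): stack=[4,18] mem=[0,0,0,18]
After op 5 (/): stack=[0] mem=[0,0,0,18]
After op 6 (dup): stack=[0,0] mem=[0,0,0,18]
After op 7 (swap): stack=[0,0] mem=[0,0,0,18]
After op 8 (-): stack=[0] mem=[0,0,0,18]
After op 9 (push 19): stack=[0,19] mem=[0,0,0,18]
After op 10 (-): stack=[-19] mem=[0,0,0,18]
After op 11 (RCL M3): stack=[-19,18] mem=[0,0,0,18]
After op 12 (push 19): stack=[-19,18,19] mem=[0,0,0,18]
After op 13 (dup): stack=[-19,18,19,19] mem=[0,0,0,18]
After op 14 (*): stack=[-19,18,361] mem=[0,0,0,18]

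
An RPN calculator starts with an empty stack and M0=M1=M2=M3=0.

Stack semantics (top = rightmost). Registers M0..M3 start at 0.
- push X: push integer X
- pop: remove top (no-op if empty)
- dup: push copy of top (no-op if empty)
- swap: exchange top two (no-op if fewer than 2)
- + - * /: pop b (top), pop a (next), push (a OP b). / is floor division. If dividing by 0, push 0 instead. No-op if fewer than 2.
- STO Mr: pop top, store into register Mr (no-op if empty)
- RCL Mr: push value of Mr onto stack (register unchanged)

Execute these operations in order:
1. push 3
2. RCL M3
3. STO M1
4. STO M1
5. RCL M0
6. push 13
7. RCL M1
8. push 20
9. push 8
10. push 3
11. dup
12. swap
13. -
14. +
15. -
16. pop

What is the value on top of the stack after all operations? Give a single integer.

After op 1 (push 3): stack=[3] mem=[0,0,0,0]
After op 2 (RCL M3): stack=[3,0] mem=[0,0,0,0]
After op 3 (STO M1): stack=[3] mem=[0,0,0,0]
After op 4 (STO M1): stack=[empty] mem=[0,3,0,0]
After op 5 (RCL M0): stack=[0] mem=[0,3,0,0]
After op 6 (push 13): stack=[0,13] mem=[0,3,0,0]
After op 7 (RCL M1): stack=[0,13,3] mem=[0,3,0,0]
After op 8 (push 20): stack=[0,13,3,20] mem=[0,3,0,0]
After op 9 (push 8): stack=[0,13,3,20,8] mem=[0,3,0,0]
After op 10 (push 3): stack=[0,13,3,20,8,3] mem=[0,3,0,0]
After op 11 (dup): stack=[0,13,3,20,8,3,3] mem=[0,3,0,0]
After op 12 (swap): stack=[0,13,3,20,8,3,3] mem=[0,3,0,0]
After op 13 (-): stack=[0,13,3,20,8,0] mem=[0,3,0,0]
After op 14 (+): stack=[0,13,3,20,8] mem=[0,3,0,0]
After op 15 (-): stack=[0,13,3,12] mem=[0,3,0,0]
After op 16 (pop): stack=[0,13,3] mem=[0,3,0,0]

Answer: 3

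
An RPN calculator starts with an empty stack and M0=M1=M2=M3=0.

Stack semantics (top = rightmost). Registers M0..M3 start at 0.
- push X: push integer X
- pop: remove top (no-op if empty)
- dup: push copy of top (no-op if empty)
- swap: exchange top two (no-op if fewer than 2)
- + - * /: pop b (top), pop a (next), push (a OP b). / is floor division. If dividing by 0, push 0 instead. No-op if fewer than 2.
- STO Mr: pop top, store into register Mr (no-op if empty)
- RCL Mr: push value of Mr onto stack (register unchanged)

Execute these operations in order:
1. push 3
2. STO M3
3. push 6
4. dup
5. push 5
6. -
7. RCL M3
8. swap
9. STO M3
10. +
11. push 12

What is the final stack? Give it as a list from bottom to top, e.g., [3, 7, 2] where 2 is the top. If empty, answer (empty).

After op 1 (push 3): stack=[3] mem=[0,0,0,0]
After op 2 (STO M3): stack=[empty] mem=[0,0,0,3]
After op 3 (push 6): stack=[6] mem=[0,0,0,3]
After op 4 (dup): stack=[6,6] mem=[0,0,0,3]
After op 5 (push 5): stack=[6,6,5] mem=[0,0,0,3]
After op 6 (-): stack=[6,1] mem=[0,0,0,3]
After op 7 (RCL M3): stack=[6,1,3] mem=[0,0,0,3]
After op 8 (swap): stack=[6,3,1] mem=[0,0,0,3]
After op 9 (STO M3): stack=[6,3] mem=[0,0,0,1]
After op 10 (+): stack=[9] mem=[0,0,0,1]
After op 11 (push 12): stack=[9,12] mem=[0,0,0,1]

Answer: [9, 12]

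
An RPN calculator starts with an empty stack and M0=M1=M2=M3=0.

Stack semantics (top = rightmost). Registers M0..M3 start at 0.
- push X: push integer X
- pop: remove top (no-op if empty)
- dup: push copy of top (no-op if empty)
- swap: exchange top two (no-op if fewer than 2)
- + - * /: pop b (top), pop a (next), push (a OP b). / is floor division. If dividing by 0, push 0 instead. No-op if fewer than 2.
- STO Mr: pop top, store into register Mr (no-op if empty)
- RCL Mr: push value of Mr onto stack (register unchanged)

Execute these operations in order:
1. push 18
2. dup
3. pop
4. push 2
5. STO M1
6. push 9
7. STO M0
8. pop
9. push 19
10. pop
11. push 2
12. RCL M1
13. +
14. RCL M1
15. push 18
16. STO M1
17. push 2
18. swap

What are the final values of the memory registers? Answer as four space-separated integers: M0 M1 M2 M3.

After op 1 (push 18): stack=[18] mem=[0,0,0,0]
After op 2 (dup): stack=[18,18] mem=[0,0,0,0]
After op 3 (pop): stack=[18] mem=[0,0,0,0]
After op 4 (push 2): stack=[18,2] mem=[0,0,0,0]
After op 5 (STO M1): stack=[18] mem=[0,2,0,0]
After op 6 (push 9): stack=[18,9] mem=[0,2,0,0]
After op 7 (STO M0): stack=[18] mem=[9,2,0,0]
After op 8 (pop): stack=[empty] mem=[9,2,0,0]
After op 9 (push 19): stack=[19] mem=[9,2,0,0]
After op 10 (pop): stack=[empty] mem=[9,2,0,0]
After op 11 (push 2): stack=[2] mem=[9,2,0,0]
After op 12 (RCL M1): stack=[2,2] mem=[9,2,0,0]
After op 13 (+): stack=[4] mem=[9,2,0,0]
After op 14 (RCL M1): stack=[4,2] mem=[9,2,0,0]
After op 15 (push 18): stack=[4,2,18] mem=[9,2,0,0]
After op 16 (STO M1): stack=[4,2] mem=[9,18,0,0]
After op 17 (push 2): stack=[4,2,2] mem=[9,18,0,0]
After op 18 (swap): stack=[4,2,2] mem=[9,18,0,0]

Answer: 9 18 0 0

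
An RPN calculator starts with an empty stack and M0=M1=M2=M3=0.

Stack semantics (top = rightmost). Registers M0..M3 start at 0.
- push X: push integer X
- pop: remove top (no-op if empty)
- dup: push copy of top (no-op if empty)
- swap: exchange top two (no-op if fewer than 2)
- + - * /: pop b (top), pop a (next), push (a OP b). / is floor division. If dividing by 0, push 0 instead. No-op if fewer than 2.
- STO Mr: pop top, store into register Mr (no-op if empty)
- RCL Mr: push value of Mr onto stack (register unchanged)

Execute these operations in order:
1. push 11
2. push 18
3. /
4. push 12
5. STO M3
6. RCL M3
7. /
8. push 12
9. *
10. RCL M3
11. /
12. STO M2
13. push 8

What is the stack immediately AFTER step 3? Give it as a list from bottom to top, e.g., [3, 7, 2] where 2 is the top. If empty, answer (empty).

After op 1 (push 11): stack=[11] mem=[0,0,0,0]
After op 2 (push 18): stack=[11,18] mem=[0,0,0,0]
After op 3 (/): stack=[0] mem=[0,0,0,0]

[0]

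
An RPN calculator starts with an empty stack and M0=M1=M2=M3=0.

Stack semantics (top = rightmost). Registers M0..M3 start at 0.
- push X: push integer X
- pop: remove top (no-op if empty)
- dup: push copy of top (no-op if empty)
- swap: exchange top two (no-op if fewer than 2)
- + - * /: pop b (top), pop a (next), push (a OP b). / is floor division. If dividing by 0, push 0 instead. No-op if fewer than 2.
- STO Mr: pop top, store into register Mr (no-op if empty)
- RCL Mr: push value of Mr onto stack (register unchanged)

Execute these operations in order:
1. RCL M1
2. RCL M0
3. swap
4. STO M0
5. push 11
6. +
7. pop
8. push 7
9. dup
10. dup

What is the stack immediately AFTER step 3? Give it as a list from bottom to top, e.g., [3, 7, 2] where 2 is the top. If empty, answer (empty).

After op 1 (RCL M1): stack=[0] mem=[0,0,0,0]
After op 2 (RCL M0): stack=[0,0] mem=[0,0,0,0]
After op 3 (swap): stack=[0,0] mem=[0,0,0,0]

[0, 0]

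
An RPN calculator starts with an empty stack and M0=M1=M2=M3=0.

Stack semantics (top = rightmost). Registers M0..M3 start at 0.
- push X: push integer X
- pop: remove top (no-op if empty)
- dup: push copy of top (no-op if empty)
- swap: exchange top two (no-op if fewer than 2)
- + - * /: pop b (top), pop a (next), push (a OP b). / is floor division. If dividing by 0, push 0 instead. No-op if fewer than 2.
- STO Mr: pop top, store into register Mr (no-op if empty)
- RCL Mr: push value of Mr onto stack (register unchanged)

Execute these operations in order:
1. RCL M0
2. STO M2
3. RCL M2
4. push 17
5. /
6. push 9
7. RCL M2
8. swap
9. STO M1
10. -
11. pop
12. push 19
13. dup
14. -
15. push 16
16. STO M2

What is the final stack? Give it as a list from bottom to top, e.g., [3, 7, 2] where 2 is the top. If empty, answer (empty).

Answer: [0]

Derivation:
After op 1 (RCL M0): stack=[0] mem=[0,0,0,0]
After op 2 (STO M2): stack=[empty] mem=[0,0,0,0]
After op 3 (RCL M2): stack=[0] mem=[0,0,0,0]
After op 4 (push 17): stack=[0,17] mem=[0,0,0,0]
After op 5 (/): stack=[0] mem=[0,0,0,0]
After op 6 (push 9): stack=[0,9] mem=[0,0,0,0]
After op 7 (RCL M2): stack=[0,9,0] mem=[0,0,0,0]
After op 8 (swap): stack=[0,0,9] mem=[0,0,0,0]
After op 9 (STO M1): stack=[0,0] mem=[0,9,0,0]
After op 10 (-): stack=[0] mem=[0,9,0,0]
After op 11 (pop): stack=[empty] mem=[0,9,0,0]
After op 12 (push 19): stack=[19] mem=[0,9,0,0]
After op 13 (dup): stack=[19,19] mem=[0,9,0,0]
After op 14 (-): stack=[0] mem=[0,9,0,0]
After op 15 (push 16): stack=[0,16] mem=[0,9,0,0]
After op 16 (STO M2): stack=[0] mem=[0,9,16,0]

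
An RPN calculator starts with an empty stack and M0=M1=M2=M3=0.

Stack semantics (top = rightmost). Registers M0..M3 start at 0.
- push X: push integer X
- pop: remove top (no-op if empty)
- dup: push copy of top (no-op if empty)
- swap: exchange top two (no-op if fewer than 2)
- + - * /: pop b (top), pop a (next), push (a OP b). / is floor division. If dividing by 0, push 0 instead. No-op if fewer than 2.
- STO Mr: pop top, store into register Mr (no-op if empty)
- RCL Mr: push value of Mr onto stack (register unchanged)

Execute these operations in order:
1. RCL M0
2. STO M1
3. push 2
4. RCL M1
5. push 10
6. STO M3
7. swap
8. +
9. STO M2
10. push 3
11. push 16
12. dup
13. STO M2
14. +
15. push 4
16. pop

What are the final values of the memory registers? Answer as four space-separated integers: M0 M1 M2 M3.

Answer: 0 0 16 10

Derivation:
After op 1 (RCL M0): stack=[0] mem=[0,0,0,0]
After op 2 (STO M1): stack=[empty] mem=[0,0,0,0]
After op 3 (push 2): stack=[2] mem=[0,0,0,0]
After op 4 (RCL M1): stack=[2,0] mem=[0,0,0,0]
After op 5 (push 10): stack=[2,0,10] mem=[0,0,0,0]
After op 6 (STO M3): stack=[2,0] mem=[0,0,0,10]
After op 7 (swap): stack=[0,2] mem=[0,0,0,10]
After op 8 (+): stack=[2] mem=[0,0,0,10]
After op 9 (STO M2): stack=[empty] mem=[0,0,2,10]
After op 10 (push 3): stack=[3] mem=[0,0,2,10]
After op 11 (push 16): stack=[3,16] mem=[0,0,2,10]
After op 12 (dup): stack=[3,16,16] mem=[0,0,2,10]
After op 13 (STO M2): stack=[3,16] mem=[0,0,16,10]
After op 14 (+): stack=[19] mem=[0,0,16,10]
After op 15 (push 4): stack=[19,4] mem=[0,0,16,10]
After op 16 (pop): stack=[19] mem=[0,0,16,10]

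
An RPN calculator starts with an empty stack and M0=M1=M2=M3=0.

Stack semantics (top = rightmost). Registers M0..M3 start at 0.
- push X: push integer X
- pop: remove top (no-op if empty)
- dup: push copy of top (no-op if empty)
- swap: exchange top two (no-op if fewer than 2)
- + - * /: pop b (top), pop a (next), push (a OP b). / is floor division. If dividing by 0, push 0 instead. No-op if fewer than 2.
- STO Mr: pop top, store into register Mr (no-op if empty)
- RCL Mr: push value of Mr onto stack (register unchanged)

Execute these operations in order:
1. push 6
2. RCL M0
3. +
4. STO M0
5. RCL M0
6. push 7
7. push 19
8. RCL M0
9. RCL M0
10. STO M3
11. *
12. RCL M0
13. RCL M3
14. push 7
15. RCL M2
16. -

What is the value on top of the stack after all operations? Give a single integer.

Answer: 7

Derivation:
After op 1 (push 6): stack=[6] mem=[0,0,0,0]
After op 2 (RCL M0): stack=[6,0] mem=[0,0,0,0]
After op 3 (+): stack=[6] mem=[0,0,0,0]
After op 4 (STO M0): stack=[empty] mem=[6,0,0,0]
After op 5 (RCL M0): stack=[6] mem=[6,0,0,0]
After op 6 (push 7): stack=[6,7] mem=[6,0,0,0]
After op 7 (push 19): stack=[6,7,19] mem=[6,0,0,0]
After op 8 (RCL M0): stack=[6,7,19,6] mem=[6,0,0,0]
After op 9 (RCL M0): stack=[6,7,19,6,6] mem=[6,0,0,0]
After op 10 (STO M3): stack=[6,7,19,6] mem=[6,0,0,6]
After op 11 (*): stack=[6,7,114] mem=[6,0,0,6]
After op 12 (RCL M0): stack=[6,7,114,6] mem=[6,0,0,6]
After op 13 (RCL M3): stack=[6,7,114,6,6] mem=[6,0,0,6]
After op 14 (push 7): stack=[6,7,114,6,6,7] mem=[6,0,0,6]
After op 15 (RCL M2): stack=[6,7,114,6,6,7,0] mem=[6,0,0,6]
After op 16 (-): stack=[6,7,114,6,6,7] mem=[6,0,0,6]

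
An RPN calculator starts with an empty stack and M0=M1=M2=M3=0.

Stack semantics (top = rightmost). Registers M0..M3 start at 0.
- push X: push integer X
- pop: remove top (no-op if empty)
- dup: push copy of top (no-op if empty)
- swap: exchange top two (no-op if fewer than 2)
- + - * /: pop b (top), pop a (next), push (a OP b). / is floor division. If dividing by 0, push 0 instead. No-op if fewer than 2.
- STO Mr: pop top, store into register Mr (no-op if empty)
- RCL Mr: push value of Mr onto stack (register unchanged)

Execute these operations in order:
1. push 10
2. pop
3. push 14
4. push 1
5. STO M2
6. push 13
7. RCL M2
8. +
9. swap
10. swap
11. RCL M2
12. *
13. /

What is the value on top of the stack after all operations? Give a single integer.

Answer: 1

Derivation:
After op 1 (push 10): stack=[10] mem=[0,0,0,0]
After op 2 (pop): stack=[empty] mem=[0,0,0,0]
After op 3 (push 14): stack=[14] mem=[0,0,0,0]
After op 4 (push 1): stack=[14,1] mem=[0,0,0,0]
After op 5 (STO M2): stack=[14] mem=[0,0,1,0]
After op 6 (push 13): stack=[14,13] mem=[0,0,1,0]
After op 7 (RCL M2): stack=[14,13,1] mem=[0,0,1,0]
After op 8 (+): stack=[14,14] mem=[0,0,1,0]
After op 9 (swap): stack=[14,14] mem=[0,0,1,0]
After op 10 (swap): stack=[14,14] mem=[0,0,1,0]
After op 11 (RCL M2): stack=[14,14,1] mem=[0,0,1,0]
After op 12 (*): stack=[14,14] mem=[0,0,1,0]
After op 13 (/): stack=[1] mem=[0,0,1,0]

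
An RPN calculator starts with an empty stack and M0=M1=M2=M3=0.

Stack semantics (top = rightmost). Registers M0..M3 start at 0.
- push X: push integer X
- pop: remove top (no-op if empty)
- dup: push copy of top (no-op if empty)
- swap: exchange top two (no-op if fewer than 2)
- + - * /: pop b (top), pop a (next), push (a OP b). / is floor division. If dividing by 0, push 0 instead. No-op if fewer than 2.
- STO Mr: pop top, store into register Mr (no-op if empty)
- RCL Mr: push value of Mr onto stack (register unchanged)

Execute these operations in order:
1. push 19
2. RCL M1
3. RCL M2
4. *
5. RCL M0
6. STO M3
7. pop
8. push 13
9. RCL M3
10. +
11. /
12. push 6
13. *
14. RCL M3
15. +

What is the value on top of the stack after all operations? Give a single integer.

Answer: 6

Derivation:
After op 1 (push 19): stack=[19] mem=[0,0,0,0]
After op 2 (RCL M1): stack=[19,0] mem=[0,0,0,0]
After op 3 (RCL M2): stack=[19,0,0] mem=[0,0,0,0]
After op 4 (*): stack=[19,0] mem=[0,0,0,0]
After op 5 (RCL M0): stack=[19,0,0] mem=[0,0,0,0]
After op 6 (STO M3): stack=[19,0] mem=[0,0,0,0]
After op 7 (pop): stack=[19] mem=[0,0,0,0]
After op 8 (push 13): stack=[19,13] mem=[0,0,0,0]
After op 9 (RCL M3): stack=[19,13,0] mem=[0,0,0,0]
After op 10 (+): stack=[19,13] mem=[0,0,0,0]
After op 11 (/): stack=[1] mem=[0,0,0,0]
After op 12 (push 6): stack=[1,6] mem=[0,0,0,0]
After op 13 (*): stack=[6] mem=[0,0,0,0]
After op 14 (RCL M3): stack=[6,0] mem=[0,0,0,0]
After op 15 (+): stack=[6] mem=[0,0,0,0]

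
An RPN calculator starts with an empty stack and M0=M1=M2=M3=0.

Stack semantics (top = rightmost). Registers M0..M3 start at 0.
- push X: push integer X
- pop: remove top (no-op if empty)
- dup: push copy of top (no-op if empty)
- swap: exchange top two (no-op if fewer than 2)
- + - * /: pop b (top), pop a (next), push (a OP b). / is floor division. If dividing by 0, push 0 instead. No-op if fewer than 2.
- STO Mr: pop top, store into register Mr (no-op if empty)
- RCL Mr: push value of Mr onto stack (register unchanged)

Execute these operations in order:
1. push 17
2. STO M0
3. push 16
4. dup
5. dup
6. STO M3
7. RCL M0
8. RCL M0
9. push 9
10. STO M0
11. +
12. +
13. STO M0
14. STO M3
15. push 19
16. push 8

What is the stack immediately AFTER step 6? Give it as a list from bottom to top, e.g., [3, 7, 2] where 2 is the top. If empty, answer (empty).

After op 1 (push 17): stack=[17] mem=[0,0,0,0]
After op 2 (STO M0): stack=[empty] mem=[17,0,0,0]
After op 3 (push 16): stack=[16] mem=[17,0,0,0]
After op 4 (dup): stack=[16,16] mem=[17,0,0,0]
After op 5 (dup): stack=[16,16,16] mem=[17,0,0,0]
After op 6 (STO M3): stack=[16,16] mem=[17,0,0,16]

[16, 16]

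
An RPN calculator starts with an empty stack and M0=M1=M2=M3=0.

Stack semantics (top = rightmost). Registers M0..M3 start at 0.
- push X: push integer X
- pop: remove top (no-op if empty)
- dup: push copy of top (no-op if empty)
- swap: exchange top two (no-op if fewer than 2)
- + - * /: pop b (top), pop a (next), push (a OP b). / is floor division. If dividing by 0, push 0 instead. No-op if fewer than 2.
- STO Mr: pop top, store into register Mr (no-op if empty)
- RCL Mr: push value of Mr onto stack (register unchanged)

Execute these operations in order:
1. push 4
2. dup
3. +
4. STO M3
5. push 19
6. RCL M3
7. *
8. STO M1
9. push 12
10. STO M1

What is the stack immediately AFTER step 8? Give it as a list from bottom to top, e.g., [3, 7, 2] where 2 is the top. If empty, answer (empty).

After op 1 (push 4): stack=[4] mem=[0,0,0,0]
After op 2 (dup): stack=[4,4] mem=[0,0,0,0]
After op 3 (+): stack=[8] mem=[0,0,0,0]
After op 4 (STO M3): stack=[empty] mem=[0,0,0,8]
After op 5 (push 19): stack=[19] mem=[0,0,0,8]
After op 6 (RCL M3): stack=[19,8] mem=[0,0,0,8]
After op 7 (*): stack=[152] mem=[0,0,0,8]
After op 8 (STO M1): stack=[empty] mem=[0,152,0,8]

(empty)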